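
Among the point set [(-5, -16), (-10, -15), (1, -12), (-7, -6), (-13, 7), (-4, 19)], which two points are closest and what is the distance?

Computing all pairwise distances among 6 points:

d((-5, -16), (-10, -15)) = 5.099 <-- minimum
d((-5, -16), (1, -12)) = 7.2111
d((-5, -16), (-7, -6)) = 10.198
d((-5, -16), (-13, 7)) = 24.3516
d((-5, -16), (-4, 19)) = 35.0143
d((-10, -15), (1, -12)) = 11.4018
d((-10, -15), (-7, -6)) = 9.4868
d((-10, -15), (-13, 7)) = 22.2036
d((-10, -15), (-4, 19)) = 34.5254
d((1, -12), (-7, -6)) = 10.0
d((1, -12), (-13, 7)) = 23.6008
d((1, -12), (-4, 19)) = 31.4006
d((-7, -6), (-13, 7)) = 14.3178
d((-7, -6), (-4, 19)) = 25.1794
d((-13, 7), (-4, 19)) = 15.0

Closest pair: (-5, -16) and (-10, -15) with distance 5.099

The closest pair is (-5, -16) and (-10, -15) with Euclidean distance 5.099. For 6 points, brute-force pairwise comparison is shown above. For large n, the divide-and-conquer algorithm (sort by x, recurse on halves, check the dividing strip) achieves O(n log n).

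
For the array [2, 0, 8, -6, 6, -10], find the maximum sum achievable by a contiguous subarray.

Using Kadane's algorithm on [2, 0, 8, -6, 6, -10]:

Scanning through the array:
Position 1 (value 0): max_ending_here = 2, max_so_far = 2
Position 2 (value 8): max_ending_here = 10, max_so_far = 10
Position 3 (value -6): max_ending_here = 4, max_so_far = 10
Position 4 (value 6): max_ending_here = 10, max_so_far = 10
Position 5 (value -10): max_ending_here = 0, max_so_far = 10

Maximum subarray: [2, 0, 8]
Maximum sum: 10

The maximum subarray is [2, 0, 8] with sum 10. This subarray runs from index 0 to index 2.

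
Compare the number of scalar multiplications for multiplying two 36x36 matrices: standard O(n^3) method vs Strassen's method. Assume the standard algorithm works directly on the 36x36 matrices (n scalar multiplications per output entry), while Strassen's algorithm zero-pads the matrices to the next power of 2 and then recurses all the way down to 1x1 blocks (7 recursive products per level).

Matrix multiplication for 36x36 matrices:

Strassen's algorithm requires power-of-2 dimensions. Pad 36x36 to 64x64 (next power of 2).

Standard algorithm: 36^3 = 46656 multiplications
Strassen's algorithm: 7^(log2(64)) = 7^6 = 117649 multiplications
Difference: 46656 - 117649 = -70993 (Strassen uses MORE here due to padding overhead — for small or just-over-power-of-2 n, padding can outweigh the per-level savings)

Standard: 46656 multiplications (36^3). Strassen: 117649 multiplications (7^6, after padding to 64x64). Strassen reduces 8 recursive multiplications to 7 at each level.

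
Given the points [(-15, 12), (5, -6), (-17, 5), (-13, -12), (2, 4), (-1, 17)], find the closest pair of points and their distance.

Computing all pairwise distances among 6 points:

d((-15, 12), (5, -6)) = 26.9072
d((-15, 12), (-17, 5)) = 7.2801 <-- minimum
d((-15, 12), (-13, -12)) = 24.0832
d((-15, 12), (2, 4)) = 18.7883
d((-15, 12), (-1, 17)) = 14.8661
d((5, -6), (-17, 5)) = 24.5967
d((5, -6), (-13, -12)) = 18.9737
d((5, -6), (2, 4)) = 10.4403
d((5, -6), (-1, 17)) = 23.7697
d((-17, 5), (-13, -12)) = 17.4642
d((-17, 5), (2, 4)) = 19.0263
d((-17, 5), (-1, 17)) = 20.0
d((-13, -12), (2, 4)) = 21.9317
d((-13, -12), (-1, 17)) = 31.3847
d((2, 4), (-1, 17)) = 13.3417

Closest pair: (-15, 12) and (-17, 5) with distance 7.2801

The closest pair is (-15, 12) and (-17, 5) with Euclidean distance 7.2801. For 6 points, brute-force pairwise comparison is shown above. For large n, the divide-and-conquer algorithm (sort by x, recurse on halves, check the dividing strip) achieves O(n log n).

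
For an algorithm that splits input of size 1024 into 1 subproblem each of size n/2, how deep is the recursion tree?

For divide and conquer with division factor 2:

Problem sizes at each level:
Level 0: 1024
Level 1: 512
Level 2: 256
Level 3: 128
Level 4: 64
Level 5: 32
Level 6: 16
Level 7: 8
Level 8: 4
Level 9: 2
Level 10: 1

The root is level 0 and the size-1 base case is level 10 (the tree spans levels 0 through 10, i.e. 11 levels counting the root), so the depth is the number of divisions: log_2(1024) = 10

The recursion tree depth is log_2(1024) = 10. At each level, the problem size is divided by 2, so it takes 10 divisions to reduce to a base case of size 1. The algorithm makes 1 recursive call at each level.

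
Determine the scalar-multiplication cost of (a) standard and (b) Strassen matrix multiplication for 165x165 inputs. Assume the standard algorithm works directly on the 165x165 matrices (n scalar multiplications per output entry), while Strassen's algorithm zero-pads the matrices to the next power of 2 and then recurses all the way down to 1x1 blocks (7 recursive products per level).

Matrix multiplication for 165x165 matrices:

Strassen's algorithm requires power-of-2 dimensions. Pad 165x165 to 256x256 (next power of 2).

Standard algorithm: 165^3 = 4492125 multiplications
Strassen's algorithm: 7^(log2(256)) = 7^8 = 5764801 multiplications
Difference: 4492125 - 5764801 = -1272676 (Strassen uses MORE here due to padding overhead — for small or just-over-power-of-2 n, padding can outweigh the per-level savings)

Standard: 4492125 multiplications (165^3). Strassen: 5764801 multiplications (7^8, after padding to 256x256). Strassen reduces 8 recursive multiplications to 7 at each level.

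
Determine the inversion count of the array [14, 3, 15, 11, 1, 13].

Finding inversions in [14, 3, 15, 11, 1, 13]:

(0, 1): arr[0]=14 > arr[1]=3
(0, 3): arr[0]=14 > arr[3]=11
(0, 4): arr[0]=14 > arr[4]=1
(0, 5): arr[0]=14 > arr[5]=13
(1, 4): arr[1]=3 > arr[4]=1
(2, 3): arr[2]=15 > arr[3]=11
(2, 4): arr[2]=15 > arr[4]=1
(2, 5): arr[2]=15 > arr[5]=13
(3, 4): arr[3]=11 > arr[4]=1

Total inversions: 9

The array has 9 inversion(s): (0,1), (0,3), (0,4), (0,5), (1,4), (2,3), (2,4), (2,5), (3,4). Each pair (i,j) satisfies i < j and arr[i] > arr[j].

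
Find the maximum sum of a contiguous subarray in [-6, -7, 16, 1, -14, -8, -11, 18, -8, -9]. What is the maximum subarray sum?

Using Kadane's algorithm on [-6, -7, 16, 1, -14, -8, -11, 18, -8, -9]:

Scanning through the array:
Position 1 (value -7): max_ending_here = -7, max_so_far = -6
Position 2 (value 16): max_ending_here = 16, max_so_far = 16
Position 3 (value 1): max_ending_here = 17, max_so_far = 17
Position 4 (value -14): max_ending_here = 3, max_so_far = 17
Position 5 (value -8): max_ending_here = -5, max_so_far = 17
Position 6 (value -11): max_ending_here = -11, max_so_far = 17
Position 7 (value 18): max_ending_here = 18, max_so_far = 18
Position 8 (value -8): max_ending_here = 10, max_so_far = 18
Position 9 (value -9): max_ending_here = 1, max_so_far = 18

Maximum subarray: [18]
Maximum sum: 18

The maximum subarray is [18] with sum 18. This subarray runs from index 7 to index 7.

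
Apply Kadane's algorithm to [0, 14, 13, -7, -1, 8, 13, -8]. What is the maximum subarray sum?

Using Kadane's algorithm on [0, 14, 13, -7, -1, 8, 13, -8]:

Scanning through the array:
Position 1 (value 14): max_ending_here = 14, max_so_far = 14
Position 2 (value 13): max_ending_here = 27, max_so_far = 27
Position 3 (value -7): max_ending_here = 20, max_so_far = 27
Position 4 (value -1): max_ending_here = 19, max_so_far = 27
Position 5 (value 8): max_ending_here = 27, max_so_far = 27
Position 6 (value 13): max_ending_here = 40, max_so_far = 40
Position 7 (value -8): max_ending_here = 32, max_so_far = 40

Maximum subarray: [0, 14, 13, -7, -1, 8, 13]
Maximum sum: 40

The maximum subarray is [0, 14, 13, -7, -1, 8, 13] with sum 40. This subarray runs from index 0 to index 6.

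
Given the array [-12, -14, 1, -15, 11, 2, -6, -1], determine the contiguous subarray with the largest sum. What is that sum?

Using Kadane's algorithm on [-12, -14, 1, -15, 11, 2, -6, -1]:

Scanning through the array:
Position 1 (value -14): max_ending_here = -14, max_so_far = -12
Position 2 (value 1): max_ending_here = 1, max_so_far = 1
Position 3 (value -15): max_ending_here = -14, max_so_far = 1
Position 4 (value 11): max_ending_here = 11, max_so_far = 11
Position 5 (value 2): max_ending_here = 13, max_so_far = 13
Position 6 (value -6): max_ending_here = 7, max_so_far = 13
Position 7 (value -1): max_ending_here = 6, max_so_far = 13

Maximum subarray: [11, 2]
Maximum sum: 13

The maximum subarray is [11, 2] with sum 13. This subarray runs from index 4 to index 5.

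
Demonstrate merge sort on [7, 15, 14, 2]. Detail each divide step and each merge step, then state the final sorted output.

Merge sort trace:

Split: [7, 15, 14, 2] -> [7, 15] and [14, 2]
  Split: [7, 15] -> [7] and [15]
  Merge: [7] + [15] -> [7, 15]
  Split: [14, 2] -> [14] and [2]
  Merge: [14] + [2] -> [2, 14]
Merge: [7, 15] + [2, 14] -> [2, 7, 14, 15]

Final sorted array: [2, 7, 14, 15]

The merge sort proceeds by recursively splitting the array and merging sorted halves.
After all merges, the sorted array is [2, 7, 14, 15].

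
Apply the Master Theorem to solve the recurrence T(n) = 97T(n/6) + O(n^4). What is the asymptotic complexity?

Master Theorem for T(n) = 97T(n/6) + O(n^4):

a = 97, b = 6, c = 4
log_b(a) = log_6(97) = 2.5532

Case 3: c = 4 > log_6(97) = 2.5532
T(n) = O(n^4) = O(n^4)

For T(n) = 97T(n/6) + O(n^4): log_6(97) = 2.5532. This is Case 3 of the Master Theorem (c > log_b(a), work dominated by root), giving O(n^4).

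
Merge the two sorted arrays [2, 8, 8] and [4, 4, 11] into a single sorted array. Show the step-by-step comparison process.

Merging process:

Compare 2 vs 4: take 2 from left. Merged: [2]
Compare 8 vs 4: take 4 from right. Merged: [2, 4]
Compare 8 vs 4: take 4 from right. Merged: [2, 4, 4]
Compare 8 vs 11: take 8 from left. Merged: [2, 4, 4, 8]
Compare 8 vs 11: take 8 from left. Merged: [2, 4, 4, 8, 8]
Append remaining from right: [11]. Merged: [2, 4, 4, 8, 8, 11]

Final merged array: [2, 4, 4, 8, 8, 11]
Total comparisons: 5

The merged array is [2, 4, 4, 8, 8, 11], requiring 5 comparisons. The merge step runs in O(n) time where n is the total number of elements.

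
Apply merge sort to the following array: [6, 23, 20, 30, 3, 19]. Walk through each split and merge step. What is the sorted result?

Merge sort trace:

Split: [6, 23, 20, 30, 3, 19] -> [6, 23, 20] and [30, 3, 19]
  Split: [6, 23, 20] -> [6] and [23, 20]
    Split: [23, 20] -> [23] and [20]
    Merge: [23] + [20] -> [20, 23]
  Merge: [6] + [20, 23] -> [6, 20, 23]
  Split: [30, 3, 19] -> [30] and [3, 19]
    Split: [3, 19] -> [3] and [19]
    Merge: [3] + [19] -> [3, 19]
  Merge: [30] + [3, 19] -> [3, 19, 30]
Merge: [6, 20, 23] + [3, 19, 30] -> [3, 6, 19, 20, 23, 30]

Final sorted array: [3, 6, 19, 20, 23, 30]

The merge sort proceeds by recursively splitting the array and merging sorted halves.
After all merges, the sorted array is [3, 6, 19, 20, 23, 30].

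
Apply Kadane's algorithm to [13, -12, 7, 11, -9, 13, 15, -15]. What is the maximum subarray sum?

Using Kadane's algorithm on [13, -12, 7, 11, -9, 13, 15, -15]:

Scanning through the array:
Position 1 (value -12): max_ending_here = 1, max_so_far = 13
Position 2 (value 7): max_ending_here = 8, max_so_far = 13
Position 3 (value 11): max_ending_here = 19, max_so_far = 19
Position 4 (value -9): max_ending_here = 10, max_so_far = 19
Position 5 (value 13): max_ending_here = 23, max_so_far = 23
Position 6 (value 15): max_ending_here = 38, max_so_far = 38
Position 7 (value -15): max_ending_here = 23, max_so_far = 38

Maximum subarray: [13, -12, 7, 11, -9, 13, 15]
Maximum sum: 38

The maximum subarray is [13, -12, 7, 11, -9, 13, 15] with sum 38. This subarray runs from index 0 to index 6.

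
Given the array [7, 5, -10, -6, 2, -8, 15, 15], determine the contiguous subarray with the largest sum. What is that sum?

Using Kadane's algorithm on [7, 5, -10, -6, 2, -8, 15, 15]:

Scanning through the array:
Position 1 (value 5): max_ending_here = 12, max_so_far = 12
Position 2 (value -10): max_ending_here = 2, max_so_far = 12
Position 3 (value -6): max_ending_here = -4, max_so_far = 12
Position 4 (value 2): max_ending_here = 2, max_so_far = 12
Position 5 (value -8): max_ending_here = -6, max_so_far = 12
Position 6 (value 15): max_ending_here = 15, max_so_far = 15
Position 7 (value 15): max_ending_here = 30, max_so_far = 30

Maximum subarray: [15, 15]
Maximum sum: 30

The maximum subarray is [15, 15] with sum 30. This subarray runs from index 6 to index 7.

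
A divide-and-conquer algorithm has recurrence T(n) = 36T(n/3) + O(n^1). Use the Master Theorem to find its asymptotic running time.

Master Theorem for T(n) = 36T(n/3) + O(n^1):

a = 36, b = 3, c = 1
log_b(a) = log_3(36) = 3.2619

Case 1: c = 1 < log_3(36) = 3.2619
T(n) = O(n^(log_3 36))

For T(n) = 36T(n/3) + O(n^1): log_3(36) = 3.2619. This is Case 1 of the Master Theorem (c < log_b(a), work dominated by leaves), giving O(n^(log_3 36)).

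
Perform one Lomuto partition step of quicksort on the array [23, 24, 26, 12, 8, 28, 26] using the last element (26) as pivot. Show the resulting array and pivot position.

Lomuto partition with pivot = 26:

Initial array: [23, 24, 26, 12, 8, 28, 26]

arr[0]=23 <= 26: swap with position 0, array becomes [23, 24, 26, 12, 8, 28, 26]
arr[1]=24 <= 26: swap with position 1, array becomes [23, 24, 26, 12, 8, 28, 26]
arr[2]=26 <= 26: swap with position 2, array becomes [23, 24, 26, 12, 8, 28, 26]
arr[3]=12 <= 26: swap with position 3, array becomes [23, 24, 26, 12, 8, 28, 26]
arr[4]=8 <= 26: swap with position 4, array becomes [23, 24, 26, 12, 8, 28, 26]
arr[5]=28 > 26: no swap

Place pivot at position 5: [23, 24, 26, 12, 8, 26, 28]
Pivot position: 5

After partitioning with pivot 26, the array becomes [23, 24, 26, 12, 8, 26, 28]. The pivot is placed at index 5. All elements to the left of the pivot are <= 26, and all elements to the right are > 26.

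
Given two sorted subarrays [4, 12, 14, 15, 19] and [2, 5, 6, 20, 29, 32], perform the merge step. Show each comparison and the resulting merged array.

Merging process:

Compare 4 vs 2: take 2 from right. Merged: [2]
Compare 4 vs 5: take 4 from left. Merged: [2, 4]
Compare 12 vs 5: take 5 from right. Merged: [2, 4, 5]
Compare 12 vs 6: take 6 from right. Merged: [2, 4, 5, 6]
Compare 12 vs 20: take 12 from left. Merged: [2, 4, 5, 6, 12]
Compare 14 vs 20: take 14 from left. Merged: [2, 4, 5, 6, 12, 14]
Compare 15 vs 20: take 15 from left. Merged: [2, 4, 5, 6, 12, 14, 15]
Compare 19 vs 20: take 19 from left. Merged: [2, 4, 5, 6, 12, 14, 15, 19]
Append remaining from right: [20, 29, 32]. Merged: [2, 4, 5, 6, 12, 14, 15, 19, 20, 29, 32]

Final merged array: [2, 4, 5, 6, 12, 14, 15, 19, 20, 29, 32]
Total comparisons: 8

The merged array is [2, 4, 5, 6, 12, 14, 15, 19, 20, 29, 32], requiring 8 comparisons. The merge step runs in O(n) time where n is the total number of elements.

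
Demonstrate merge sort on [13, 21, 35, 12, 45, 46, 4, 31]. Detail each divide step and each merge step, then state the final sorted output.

Merge sort trace:

Split: [13, 21, 35, 12, 45, 46, 4, 31] -> [13, 21, 35, 12] and [45, 46, 4, 31]
  Split: [13, 21, 35, 12] -> [13, 21] and [35, 12]
    Split: [13, 21] -> [13] and [21]
    Merge: [13] + [21] -> [13, 21]
    Split: [35, 12] -> [35] and [12]
    Merge: [35] + [12] -> [12, 35]
  Merge: [13, 21] + [12, 35] -> [12, 13, 21, 35]
  Split: [45, 46, 4, 31] -> [45, 46] and [4, 31]
    Split: [45, 46] -> [45] and [46]
    Merge: [45] + [46] -> [45, 46]
    Split: [4, 31] -> [4] and [31]
    Merge: [4] + [31] -> [4, 31]
  Merge: [45, 46] + [4, 31] -> [4, 31, 45, 46]
Merge: [12, 13, 21, 35] + [4, 31, 45, 46] -> [4, 12, 13, 21, 31, 35, 45, 46]

Final sorted array: [4, 12, 13, 21, 31, 35, 45, 46]

The merge sort proceeds by recursively splitting the array and merging sorted halves.
After all merges, the sorted array is [4, 12, 13, 21, 31, 35, 45, 46].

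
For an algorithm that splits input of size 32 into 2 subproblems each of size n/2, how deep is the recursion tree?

For divide and conquer with division factor 2:

Problem sizes at each level:
Level 0: 32
Level 1: 16
Level 2: 8
Level 3: 4
Level 4: 2
Level 5: 1

The root is level 0 and the size-1 base case is level 5 (the tree spans levels 0 through 5, i.e. 6 levels counting the root), so the depth is the number of divisions: log_2(32) = 5

The recursion tree depth is log_2(32) = 5. At each level, the problem size is divided by 2, so it takes 5 divisions to reduce to a base case of size 1. The algorithm makes 2 recursive calls at each level.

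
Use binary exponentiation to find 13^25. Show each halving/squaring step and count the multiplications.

Computing 13^25 by squaring (build up from 13^1; each line after the first costs one multiplication):

13^1 = 13
13^2 = (13^1)^2 = 13^2 = 169
13^3 = 13 * 13^2 = 13 * 169 = 2197
13^6 = (13^3)^2 = 2197^2 = 4826809
13^12 = (13^6)^2 = 4826809^2 = 23298085122481
13^24 = (13^12)^2 = 23298085122481^2 = 542800770374370512771595361
13^25 = 13 * 13^24 = 13 * 542800770374370512771595361 = 7056410014866816666030739693

Result: 7056410014866816666030739693
Multiplications needed: 6 (6 lines after 13^1)

13^25 = 7056410014866816666030739693. Using exponentiation by squaring, this requires 6 multiplications. The key idea: if the exponent is even, square the half-power; if odd, multiply by the base once.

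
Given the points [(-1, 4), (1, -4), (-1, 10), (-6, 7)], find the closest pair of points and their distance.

Computing all pairwise distances among 4 points:

d((-1, 4), (1, -4)) = 8.2462
d((-1, 4), (-1, 10)) = 6.0
d((-1, 4), (-6, 7)) = 5.831 <-- minimum
d((1, -4), (-1, 10)) = 14.1421
d((1, -4), (-6, 7)) = 13.0384
d((-1, 10), (-6, 7)) = 5.831 <-- minimum

Minimum distance: 5.831 (tie among 2 pairs: (-1, 4) and (-6, 7); (-1, 10) and (-6, 7))

The minimum Euclidean distance is 5.831. There is a tie: 2 pairs achieve this minimum — (-1, 4) and (-6, 7); (-1, 10) and (-6, 7). Any of these is a valid closest pair. For 4 points, brute-force pairwise comparison is shown above. For large n, the divide-and-conquer algorithm (sort by x, recurse on halves, check the dividing strip) achieves O(n log n).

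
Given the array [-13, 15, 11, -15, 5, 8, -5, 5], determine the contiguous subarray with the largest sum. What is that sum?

Using Kadane's algorithm on [-13, 15, 11, -15, 5, 8, -5, 5]:

Scanning through the array:
Position 1 (value 15): max_ending_here = 15, max_so_far = 15
Position 2 (value 11): max_ending_here = 26, max_so_far = 26
Position 3 (value -15): max_ending_here = 11, max_so_far = 26
Position 4 (value 5): max_ending_here = 16, max_so_far = 26
Position 5 (value 8): max_ending_here = 24, max_so_far = 26
Position 6 (value -5): max_ending_here = 19, max_so_far = 26
Position 7 (value 5): max_ending_here = 24, max_so_far = 26

Maximum subarray: [15, 11]
Maximum sum: 26

The maximum subarray is [15, 11] with sum 26. This subarray runs from index 1 to index 2.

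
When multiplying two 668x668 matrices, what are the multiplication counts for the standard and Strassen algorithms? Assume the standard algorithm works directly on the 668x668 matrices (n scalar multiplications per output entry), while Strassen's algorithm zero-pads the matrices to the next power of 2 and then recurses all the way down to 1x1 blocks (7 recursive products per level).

Matrix multiplication for 668x668 matrices:

Strassen's algorithm requires power-of-2 dimensions. Pad 668x668 to 1024x1024 (next power of 2).

Standard algorithm: 668^3 = 298077632 multiplications
Strassen's algorithm: 7^(log2(1024)) = 7^10 = 282475249 multiplications
Savings: 298077632 - 282475249 = 15602383 multiplications

Standard: 298077632 multiplications (668^3). Strassen: 282475249 multiplications (7^10, after padding to 1024x1024). Strassen reduces 8 recursive multiplications to 7 at each level.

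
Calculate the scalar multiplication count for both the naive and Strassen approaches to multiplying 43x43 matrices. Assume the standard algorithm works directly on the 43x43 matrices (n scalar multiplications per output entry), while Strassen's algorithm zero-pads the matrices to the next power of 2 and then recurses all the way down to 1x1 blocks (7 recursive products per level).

Matrix multiplication for 43x43 matrices:

Strassen's algorithm requires power-of-2 dimensions. Pad 43x43 to 64x64 (next power of 2).

Standard algorithm: 43^3 = 79507 multiplications
Strassen's algorithm: 7^(log2(64)) = 7^6 = 117649 multiplications
Difference: 79507 - 117649 = -38142 (Strassen uses MORE here due to padding overhead — for small or just-over-power-of-2 n, padding can outweigh the per-level savings)

Standard: 79507 multiplications (43^3). Strassen: 117649 multiplications (7^6, after padding to 64x64). Strassen reduces 8 recursive multiplications to 7 at each level.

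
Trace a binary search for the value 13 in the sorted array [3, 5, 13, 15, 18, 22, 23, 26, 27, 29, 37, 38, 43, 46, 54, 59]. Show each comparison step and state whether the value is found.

Binary search for 13 in [3, 5, 13, 15, 18, 22, 23, 26, 27, 29, 37, 38, 43, 46, 54, 59]:

lo=0, hi=15, mid=7, arr[mid]=26 -> 26 > 13, search left half
lo=0, hi=6, mid=3, arr[mid]=15 -> 15 > 13, search left half
lo=0, hi=2, mid=1, arr[mid]=5 -> 5 < 13, search right half
lo=2, hi=2, mid=2, arr[mid]=13 -> Found target at index 2!

Binary search finds 13 at index 2 after 4 comparisons. The search repeatedly halves the search space by comparing with the middle element.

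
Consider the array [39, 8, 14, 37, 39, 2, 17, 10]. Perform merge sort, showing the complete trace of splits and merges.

Merge sort trace:

Split: [39, 8, 14, 37, 39, 2, 17, 10] -> [39, 8, 14, 37] and [39, 2, 17, 10]
  Split: [39, 8, 14, 37] -> [39, 8] and [14, 37]
    Split: [39, 8] -> [39] and [8]
    Merge: [39] + [8] -> [8, 39]
    Split: [14, 37] -> [14] and [37]
    Merge: [14] + [37] -> [14, 37]
  Merge: [8, 39] + [14, 37] -> [8, 14, 37, 39]
  Split: [39, 2, 17, 10] -> [39, 2] and [17, 10]
    Split: [39, 2] -> [39] and [2]
    Merge: [39] + [2] -> [2, 39]
    Split: [17, 10] -> [17] and [10]
    Merge: [17] + [10] -> [10, 17]
  Merge: [2, 39] + [10, 17] -> [2, 10, 17, 39]
Merge: [8, 14, 37, 39] + [2, 10, 17, 39] -> [2, 8, 10, 14, 17, 37, 39, 39]

Final sorted array: [2, 8, 10, 14, 17, 37, 39, 39]

The merge sort proceeds by recursively splitting the array and merging sorted halves.
After all merges, the sorted array is [2, 8, 10, 14, 17, 37, 39, 39].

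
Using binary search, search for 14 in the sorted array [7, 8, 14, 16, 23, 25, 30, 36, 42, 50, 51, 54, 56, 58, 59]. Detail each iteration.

Binary search for 14 in [7, 8, 14, 16, 23, 25, 30, 36, 42, 50, 51, 54, 56, 58, 59]:

lo=0, hi=14, mid=7, arr[mid]=36 -> 36 > 14, search left half
lo=0, hi=6, mid=3, arr[mid]=16 -> 16 > 14, search left half
lo=0, hi=2, mid=1, arr[mid]=8 -> 8 < 14, search right half
lo=2, hi=2, mid=2, arr[mid]=14 -> Found target at index 2!

Binary search finds 14 at index 2 after 4 comparisons. The search repeatedly halves the search space by comparing with the middle element.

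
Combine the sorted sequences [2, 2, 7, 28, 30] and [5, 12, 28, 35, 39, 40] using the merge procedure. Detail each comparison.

Merging process:

Compare 2 vs 5: take 2 from left. Merged: [2]
Compare 2 vs 5: take 2 from left. Merged: [2, 2]
Compare 7 vs 5: take 5 from right. Merged: [2, 2, 5]
Compare 7 vs 12: take 7 from left. Merged: [2, 2, 5, 7]
Compare 28 vs 12: take 12 from right. Merged: [2, 2, 5, 7, 12]
Compare 28 vs 28: take 28 from left. Merged: [2, 2, 5, 7, 12, 28]
Compare 30 vs 28: take 28 from right. Merged: [2, 2, 5, 7, 12, 28, 28]
Compare 30 vs 35: take 30 from left. Merged: [2, 2, 5, 7, 12, 28, 28, 30]
Append remaining from right: [35, 39, 40]. Merged: [2, 2, 5, 7, 12, 28, 28, 30, 35, 39, 40]

Final merged array: [2, 2, 5, 7, 12, 28, 28, 30, 35, 39, 40]
Total comparisons: 8

The merged array is [2, 2, 5, 7, 12, 28, 28, 30, 35, 39, 40], requiring 8 comparisons. The merge step runs in O(n) time where n is the total number of elements.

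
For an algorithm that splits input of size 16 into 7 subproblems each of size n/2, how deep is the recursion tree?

For divide and conquer with division factor 2:

Problem sizes at each level:
Level 0: 16
Level 1: 8
Level 2: 4
Level 3: 2
Level 4: 1

The root is level 0 and the size-1 base case is level 4 (the tree spans levels 0 through 4, i.e. 5 levels counting the root), so the depth is the number of divisions: log_2(16) = 4

The recursion tree depth is log_2(16) = 4. At each level, the problem size is divided by 2, so it takes 4 divisions to reduce to a base case of size 1. The algorithm makes 7 recursive calls at each level.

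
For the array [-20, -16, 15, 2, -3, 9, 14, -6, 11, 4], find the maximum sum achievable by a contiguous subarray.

Using Kadane's algorithm on [-20, -16, 15, 2, -3, 9, 14, -6, 11, 4]:

Scanning through the array:
Position 1 (value -16): max_ending_here = -16, max_so_far = -16
Position 2 (value 15): max_ending_here = 15, max_so_far = 15
Position 3 (value 2): max_ending_here = 17, max_so_far = 17
Position 4 (value -3): max_ending_here = 14, max_so_far = 17
Position 5 (value 9): max_ending_here = 23, max_so_far = 23
Position 6 (value 14): max_ending_here = 37, max_so_far = 37
Position 7 (value -6): max_ending_here = 31, max_so_far = 37
Position 8 (value 11): max_ending_here = 42, max_so_far = 42
Position 9 (value 4): max_ending_here = 46, max_so_far = 46

Maximum subarray: [15, 2, -3, 9, 14, -6, 11, 4]
Maximum sum: 46

The maximum subarray is [15, 2, -3, 9, 14, -6, 11, 4] with sum 46. This subarray runs from index 2 to index 9.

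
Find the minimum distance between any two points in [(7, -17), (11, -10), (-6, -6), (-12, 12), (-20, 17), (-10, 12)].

Computing all pairwise distances among 6 points:

d((7, -17), (11, -10)) = 8.0623
d((7, -17), (-6, -6)) = 17.0294
d((7, -17), (-12, 12)) = 34.6699
d((7, -17), (-20, 17)) = 43.4166
d((7, -17), (-10, 12)) = 33.6155
d((11, -10), (-6, -6)) = 17.4642
d((11, -10), (-12, 12)) = 31.8277
d((11, -10), (-20, 17)) = 41.1096
d((11, -10), (-10, 12)) = 30.4138
d((-6, -6), (-12, 12)) = 18.9737
d((-6, -6), (-20, 17)) = 26.9258
d((-6, -6), (-10, 12)) = 18.4391
d((-12, 12), (-20, 17)) = 9.434
d((-12, 12), (-10, 12)) = 2.0 <-- minimum
d((-20, 17), (-10, 12)) = 11.1803

Closest pair: (-12, 12) and (-10, 12) with distance 2.0

The closest pair is (-12, 12) and (-10, 12) with Euclidean distance 2.0. For 6 points, brute-force pairwise comparison is shown above. For large n, the divide-and-conquer algorithm (sort by x, recurse on halves, check the dividing strip) achieves O(n log n).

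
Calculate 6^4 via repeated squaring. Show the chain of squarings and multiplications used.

Computing 6^4 by squaring (build up from 6^1; each line after the first costs one multiplication):

6^1 = 6
6^2 = (6^1)^2 = 6^2 = 36
6^4 = (6^2)^2 = 36^2 = 1296

Result: 1296
Multiplications needed: 2 (2 lines after 6^1)

6^4 = 1296. Using exponentiation by squaring, this requires 2 multiplications. The key idea: if the exponent is even, square the half-power; if odd, multiply by the base once.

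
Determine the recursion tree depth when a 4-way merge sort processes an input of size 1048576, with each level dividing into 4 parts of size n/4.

For divide and conquer with division factor 4:

Problem sizes at each level:
Level 0: 1048576
Level 1: 262144
Level 2: 65536
Level 3: 16384
Level 4: 4096
Level 5: 1024
Level 6: 256
Level 7: 64
Level 8: 16
Level 9: 4
Level 10: 1

The root is level 0 and the size-1 base case is level 10 (the tree spans levels 0 through 10, i.e. 11 levels counting the root), so the depth is the number of divisions: log_4(1048576) = 10

The recursion tree depth is log_4(1048576) = 10. At each level, the problem size is divided by 4, so it takes 10 divisions to reduce to a base case of size 1. The algorithm makes 4 recursive calls at each level.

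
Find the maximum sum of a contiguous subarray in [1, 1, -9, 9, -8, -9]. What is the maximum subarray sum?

Using Kadane's algorithm on [1, 1, -9, 9, -8, -9]:

Scanning through the array:
Position 1 (value 1): max_ending_here = 2, max_so_far = 2
Position 2 (value -9): max_ending_here = -7, max_so_far = 2
Position 3 (value 9): max_ending_here = 9, max_so_far = 9
Position 4 (value -8): max_ending_here = 1, max_so_far = 9
Position 5 (value -9): max_ending_here = -8, max_so_far = 9

Maximum subarray: [9]
Maximum sum: 9

The maximum subarray is [9] with sum 9. This subarray runs from index 3 to index 3.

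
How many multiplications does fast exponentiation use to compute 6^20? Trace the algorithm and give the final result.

Computing 6^20 by squaring (build up from 6^1; each line after the first costs one multiplication):

6^1 = 6
6^2 = (6^1)^2 = 6^2 = 36
6^4 = (6^2)^2 = 36^2 = 1296
6^5 = 6 * 6^4 = 6 * 1296 = 7776
6^10 = (6^5)^2 = 7776^2 = 60466176
6^20 = (6^10)^2 = 60466176^2 = 3656158440062976

Result: 3656158440062976
Multiplications needed: 5 (5 lines after 6^1)

6^20 = 3656158440062976. Using exponentiation by squaring, this requires 5 multiplications. The key idea: if the exponent is even, square the half-power; if odd, multiply by the base once.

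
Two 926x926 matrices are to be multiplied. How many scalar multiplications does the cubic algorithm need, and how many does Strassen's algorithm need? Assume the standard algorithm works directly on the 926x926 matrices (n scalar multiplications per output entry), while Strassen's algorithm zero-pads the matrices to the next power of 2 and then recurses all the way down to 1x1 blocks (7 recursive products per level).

Matrix multiplication for 926x926 matrices:

Strassen's algorithm requires power-of-2 dimensions. Pad 926x926 to 1024x1024 (next power of 2).

Standard algorithm: 926^3 = 794022776 multiplications
Strassen's algorithm: 7^(log2(1024)) = 7^10 = 282475249 multiplications
Savings: 794022776 - 282475249 = 511547527 multiplications

Standard: 794022776 multiplications (926^3). Strassen: 282475249 multiplications (7^10, after padding to 1024x1024). Strassen reduces 8 recursive multiplications to 7 at each level.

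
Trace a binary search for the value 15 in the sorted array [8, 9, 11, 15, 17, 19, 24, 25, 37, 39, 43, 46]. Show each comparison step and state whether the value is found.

Binary search for 15 in [8, 9, 11, 15, 17, 19, 24, 25, 37, 39, 43, 46]:

lo=0, hi=11, mid=5, arr[mid]=19 -> 19 > 15, search left half
lo=0, hi=4, mid=2, arr[mid]=11 -> 11 < 15, search right half
lo=3, hi=4, mid=3, arr[mid]=15 -> Found target at index 3!

Binary search finds 15 at index 3 after 3 comparisons. The search repeatedly halves the search space by comparing with the middle element.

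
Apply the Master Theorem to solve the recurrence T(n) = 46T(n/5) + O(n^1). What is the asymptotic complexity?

Master Theorem for T(n) = 46T(n/5) + O(n^1):

a = 46, b = 5, c = 1
log_b(a) = log_5(46) = 2.3789

Case 1: c = 1 < log_5(46) = 2.3789
T(n) = O(n^(log_5 46))

For T(n) = 46T(n/5) + O(n^1): log_5(46) = 2.3789. This is Case 1 of the Master Theorem (c < log_b(a), work dominated by leaves), giving O(n^(log_5 46)).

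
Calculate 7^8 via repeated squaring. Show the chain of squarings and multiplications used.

Computing 7^8 by squaring (build up from 7^1; each line after the first costs one multiplication):

7^1 = 7
7^2 = (7^1)^2 = 7^2 = 49
7^4 = (7^2)^2 = 49^2 = 2401
7^8 = (7^4)^2 = 2401^2 = 5764801

Result: 5764801
Multiplications needed: 3 (3 lines after 7^1)

7^8 = 5764801. Using exponentiation by squaring, this requires 3 multiplications. The key idea: if the exponent is even, square the half-power; if odd, multiply by the base once.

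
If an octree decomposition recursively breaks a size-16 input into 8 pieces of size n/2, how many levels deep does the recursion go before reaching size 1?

For divide and conquer with division factor 2:

Problem sizes at each level:
Level 0: 16
Level 1: 8
Level 2: 4
Level 3: 2
Level 4: 1

The root is level 0 and the size-1 base case is level 4 (the tree spans levels 0 through 4, i.e. 5 levels counting the root), so the depth is the number of divisions: log_2(16) = 4

The recursion tree depth is log_2(16) = 4. At each level, the problem size is divided by 2, so it takes 4 divisions to reduce to a base case of size 1. The algorithm makes 8 recursive calls at each level.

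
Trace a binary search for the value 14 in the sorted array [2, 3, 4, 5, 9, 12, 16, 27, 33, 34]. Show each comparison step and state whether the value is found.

Binary search for 14 in [2, 3, 4, 5, 9, 12, 16, 27, 33, 34]:

lo=0, hi=9, mid=4, arr[mid]=9 -> 9 < 14, search right half
lo=5, hi=9, mid=7, arr[mid]=27 -> 27 > 14, search left half
lo=5, hi=6, mid=5, arr[mid]=12 -> 12 < 14, search right half
lo=6, hi=6, mid=6, arr[mid]=16 -> 16 > 14, search left half
lo=6 > hi=5, target 14 not found

Binary search determines that 14 is not in the array after 4 comparisons. The search space was exhausted without finding the target.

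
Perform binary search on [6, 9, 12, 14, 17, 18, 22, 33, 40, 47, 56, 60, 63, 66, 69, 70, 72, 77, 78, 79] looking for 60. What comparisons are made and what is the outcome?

Binary search for 60 in [6, 9, 12, 14, 17, 18, 22, 33, 40, 47, 56, 60, 63, 66, 69, 70, 72, 77, 78, 79]:

lo=0, hi=19, mid=9, arr[mid]=47 -> 47 < 60, search right half
lo=10, hi=19, mid=14, arr[mid]=69 -> 69 > 60, search left half
lo=10, hi=13, mid=11, arr[mid]=60 -> Found target at index 11!

Binary search finds 60 at index 11 after 3 comparisons. The search repeatedly halves the search space by comparing with the middle element.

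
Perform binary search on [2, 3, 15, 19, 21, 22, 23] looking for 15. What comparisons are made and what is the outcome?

Binary search for 15 in [2, 3, 15, 19, 21, 22, 23]:

lo=0, hi=6, mid=3, arr[mid]=19 -> 19 > 15, search left half
lo=0, hi=2, mid=1, arr[mid]=3 -> 3 < 15, search right half
lo=2, hi=2, mid=2, arr[mid]=15 -> Found target at index 2!

Binary search finds 15 at index 2 after 3 comparisons. The search repeatedly halves the search space by comparing with the middle element.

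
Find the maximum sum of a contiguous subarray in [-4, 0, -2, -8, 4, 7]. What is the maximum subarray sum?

Using Kadane's algorithm on [-4, 0, -2, -8, 4, 7]:

Scanning through the array:
Position 1 (value 0): max_ending_here = 0, max_so_far = 0
Position 2 (value -2): max_ending_here = -2, max_so_far = 0
Position 3 (value -8): max_ending_here = -8, max_so_far = 0
Position 4 (value 4): max_ending_here = 4, max_so_far = 4
Position 5 (value 7): max_ending_here = 11, max_so_far = 11

Maximum subarray: [4, 7]
Maximum sum: 11

The maximum subarray is [4, 7] with sum 11. This subarray runs from index 4 to index 5.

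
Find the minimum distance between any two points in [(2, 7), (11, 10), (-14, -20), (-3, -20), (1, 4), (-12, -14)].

Computing all pairwise distances among 6 points:

d((2, 7), (11, 10)) = 9.4868
d((2, 7), (-14, -20)) = 31.3847
d((2, 7), (-3, -20)) = 27.4591
d((2, 7), (1, 4)) = 3.1623 <-- minimum
d((2, 7), (-12, -14)) = 25.2389
d((11, 10), (-14, -20)) = 39.0512
d((11, 10), (-3, -20)) = 33.1059
d((11, 10), (1, 4)) = 11.6619
d((11, 10), (-12, -14)) = 33.2415
d((-14, -20), (-3, -20)) = 11.0
d((-14, -20), (1, 4)) = 28.3019
d((-14, -20), (-12, -14)) = 6.3246
d((-3, -20), (1, 4)) = 24.3311
d((-3, -20), (-12, -14)) = 10.8167
d((1, 4), (-12, -14)) = 22.2036

Closest pair: (2, 7) and (1, 4) with distance 3.1623

The closest pair is (2, 7) and (1, 4) with Euclidean distance 3.1623. For 6 points, brute-force pairwise comparison is shown above. For large n, the divide-and-conquer algorithm (sort by x, recurse on halves, check the dividing strip) achieves O(n log n).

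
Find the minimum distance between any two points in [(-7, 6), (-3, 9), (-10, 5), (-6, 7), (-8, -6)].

Computing all pairwise distances among 5 points:

d((-7, 6), (-3, 9)) = 5.0
d((-7, 6), (-10, 5)) = 3.1623
d((-7, 6), (-6, 7)) = 1.4142 <-- minimum
d((-7, 6), (-8, -6)) = 12.0416
d((-3, 9), (-10, 5)) = 8.0623
d((-3, 9), (-6, 7)) = 3.6056
d((-3, 9), (-8, -6)) = 15.8114
d((-10, 5), (-6, 7)) = 4.4721
d((-10, 5), (-8, -6)) = 11.1803
d((-6, 7), (-8, -6)) = 13.1529

Closest pair: (-7, 6) and (-6, 7) with distance 1.4142

The closest pair is (-7, 6) and (-6, 7) with Euclidean distance 1.4142. For 5 points, brute-force pairwise comparison is shown above. For large n, the divide-and-conquer algorithm (sort by x, recurse on halves, check the dividing strip) achieves O(n log n).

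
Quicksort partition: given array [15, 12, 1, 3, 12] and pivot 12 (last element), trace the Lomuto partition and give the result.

Lomuto partition with pivot = 12:

Initial array: [15, 12, 1, 3, 12]

arr[0]=15 > 12: no swap
arr[1]=12 <= 12: swap with position 0, array becomes [12, 15, 1, 3, 12]
arr[2]=1 <= 12: swap with position 1, array becomes [12, 1, 15, 3, 12]
arr[3]=3 <= 12: swap with position 2, array becomes [12, 1, 3, 15, 12]

Place pivot at position 3: [12, 1, 3, 12, 15]
Pivot position: 3

After partitioning with pivot 12, the array becomes [12, 1, 3, 12, 15]. The pivot is placed at index 3. All elements to the left of the pivot are <= 12, and all elements to the right are > 12.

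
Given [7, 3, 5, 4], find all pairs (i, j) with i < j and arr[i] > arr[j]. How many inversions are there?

Finding inversions in [7, 3, 5, 4]:

(0, 1): arr[0]=7 > arr[1]=3
(0, 2): arr[0]=7 > arr[2]=5
(0, 3): arr[0]=7 > arr[3]=4
(2, 3): arr[2]=5 > arr[3]=4

Total inversions: 4

The array has 4 inversion(s): (0,1), (0,2), (0,3), (2,3). Each pair (i,j) satisfies i < j and arr[i] > arr[j].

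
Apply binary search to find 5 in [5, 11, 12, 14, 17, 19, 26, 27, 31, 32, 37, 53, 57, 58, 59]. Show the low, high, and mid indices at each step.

Binary search for 5 in [5, 11, 12, 14, 17, 19, 26, 27, 31, 32, 37, 53, 57, 58, 59]:

lo=0, hi=14, mid=7, arr[mid]=27 -> 27 > 5, search left half
lo=0, hi=6, mid=3, arr[mid]=14 -> 14 > 5, search left half
lo=0, hi=2, mid=1, arr[mid]=11 -> 11 > 5, search left half
lo=0, hi=0, mid=0, arr[mid]=5 -> Found target at index 0!

Binary search finds 5 at index 0 after 4 comparisons. The search repeatedly halves the search space by comparing with the middle element.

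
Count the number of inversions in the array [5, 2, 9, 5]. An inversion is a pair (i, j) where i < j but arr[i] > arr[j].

Finding inversions in [5, 2, 9, 5]:

(0, 1): arr[0]=5 > arr[1]=2
(2, 3): arr[2]=9 > arr[3]=5

Total inversions: 2

The array has 2 inversion(s): (0,1), (2,3). Each pair (i,j) satisfies i < j and arr[i] > arr[j].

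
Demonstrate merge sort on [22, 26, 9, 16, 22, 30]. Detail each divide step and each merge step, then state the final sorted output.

Merge sort trace:

Split: [22, 26, 9, 16, 22, 30] -> [22, 26, 9] and [16, 22, 30]
  Split: [22, 26, 9] -> [22] and [26, 9]
    Split: [26, 9] -> [26] and [9]
    Merge: [26] + [9] -> [9, 26]
  Merge: [22] + [9, 26] -> [9, 22, 26]
  Split: [16, 22, 30] -> [16] and [22, 30]
    Split: [22, 30] -> [22] and [30]
    Merge: [22] + [30] -> [22, 30]
  Merge: [16] + [22, 30] -> [16, 22, 30]
Merge: [9, 22, 26] + [16, 22, 30] -> [9, 16, 22, 22, 26, 30]

Final sorted array: [9, 16, 22, 22, 26, 30]

The merge sort proceeds by recursively splitting the array and merging sorted halves.
After all merges, the sorted array is [9, 16, 22, 22, 26, 30].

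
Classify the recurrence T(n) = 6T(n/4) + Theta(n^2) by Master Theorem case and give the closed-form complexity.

Master Theorem for T(n) = 6T(n/4) + O(n^2):

a = 6, b = 4, c = 2
log_b(a) = log_4(6) = 1.2925

Case 3: c = 2 > log_4(6) = 1.2925
T(n) = O(n^2) = O(n^2)

For T(n) = 6T(n/4) + O(n^2): log_4(6) = 1.2925. This is Case 3 of the Master Theorem (c > log_b(a), work dominated by root), giving O(n^2).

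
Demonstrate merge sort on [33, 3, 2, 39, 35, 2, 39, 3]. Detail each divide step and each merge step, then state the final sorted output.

Merge sort trace:

Split: [33, 3, 2, 39, 35, 2, 39, 3] -> [33, 3, 2, 39] and [35, 2, 39, 3]
  Split: [33, 3, 2, 39] -> [33, 3] and [2, 39]
    Split: [33, 3] -> [33] and [3]
    Merge: [33] + [3] -> [3, 33]
    Split: [2, 39] -> [2] and [39]
    Merge: [2] + [39] -> [2, 39]
  Merge: [3, 33] + [2, 39] -> [2, 3, 33, 39]
  Split: [35, 2, 39, 3] -> [35, 2] and [39, 3]
    Split: [35, 2] -> [35] and [2]
    Merge: [35] + [2] -> [2, 35]
    Split: [39, 3] -> [39] and [3]
    Merge: [39] + [3] -> [3, 39]
  Merge: [2, 35] + [3, 39] -> [2, 3, 35, 39]
Merge: [2, 3, 33, 39] + [2, 3, 35, 39] -> [2, 2, 3, 3, 33, 35, 39, 39]

Final sorted array: [2, 2, 3, 3, 33, 35, 39, 39]

The merge sort proceeds by recursively splitting the array and merging sorted halves.
After all merges, the sorted array is [2, 2, 3, 3, 33, 35, 39, 39].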